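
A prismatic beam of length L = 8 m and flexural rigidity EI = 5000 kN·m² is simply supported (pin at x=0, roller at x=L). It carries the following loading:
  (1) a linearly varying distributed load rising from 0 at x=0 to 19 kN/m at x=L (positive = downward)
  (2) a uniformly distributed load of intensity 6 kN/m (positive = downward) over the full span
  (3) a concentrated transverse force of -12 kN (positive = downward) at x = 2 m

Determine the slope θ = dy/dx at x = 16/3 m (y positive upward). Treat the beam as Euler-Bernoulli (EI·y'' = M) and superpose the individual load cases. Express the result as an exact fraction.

Load 1 — triangular load w₀=19 kN/m (0→w₀ over full span):
  θ_1 = -w₀(7L⁴-30L²x²+15x⁴)/(360LEI) = -19·(7·8⁴-30·8²·(16/3)²+15·(16/3)⁴)/(360·8·5000) = 13832/759375 rad
Load 2 — uniform load w=6 kN/m over full span:
  θ_2 = -w(L³-6Lx²+4x³)/(24EI) = -6·(8³-6·8·(16/3)²+4·(16/3)³)/(24·5000) = 208/16875 rad
Load 3 — point force P=-12 kN at a=2 m (b=L-a=6):
  θ_3 = -Pa(2L²-6Lx+3x²+a²)/(6LEI)  [x>a] = -(-12)·2·(2·8²-6·8·(16/3)+3·(16/3)²+2²)/(6·8·5000) = -29/7500 rad
Superposition: θ = Σ θ_i = 81023/3037500 rad ≈ 0.026674 rad

θ(16/3) = 81023/3037500 rad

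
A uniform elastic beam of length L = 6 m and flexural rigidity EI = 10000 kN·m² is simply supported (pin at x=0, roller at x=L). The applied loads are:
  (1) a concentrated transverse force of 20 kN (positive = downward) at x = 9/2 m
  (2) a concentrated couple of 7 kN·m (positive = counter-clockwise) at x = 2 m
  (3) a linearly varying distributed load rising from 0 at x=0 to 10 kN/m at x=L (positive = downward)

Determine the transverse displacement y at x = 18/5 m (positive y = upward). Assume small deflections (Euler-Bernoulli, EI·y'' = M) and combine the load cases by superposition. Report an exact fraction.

y(18/5) = -1696201/125000000 m

Load 1 — point force P=20 kN at a=9/2 m (b=L-a=3/2):
  y_1 = -Pbx(L²-b²-x²)/(6LEI)  [x≤a] = -20·(3/2)·(18/5)·(6²-(3/2)²-(18/5)²)/(6·6·10000) = -6237/1000000 m
Load 2 — applied couple M₀=7 kN·m at a=2 m (b=L-a=4):
  y_2 = (M₀x³/(6L)-M₀(x-a)²/2+C₁x)/EI  [x>a] with C₁=M₀(3b²-L²)/(6L)=7/3 = (7·(18/5)³/(6·6)-7·((18/5)-2)²/2+(7/3)·(18/5))/10000 = 133/156250 m
Load 3 — triangular load w₀=10 kN/m (0→w₀ over full span):
  y_3 = -w₀x(7L⁴-10L²x²+3x⁴)/(360LEI) = -10·(18/5)·(7·6⁴-10·6²·(18/5)²+3·(18/5)⁴)/(360·6·10000) = -15984/1953125 m
Superposition: y = Σ y_i = -1696201/125000000 m ≈ -0.013570 m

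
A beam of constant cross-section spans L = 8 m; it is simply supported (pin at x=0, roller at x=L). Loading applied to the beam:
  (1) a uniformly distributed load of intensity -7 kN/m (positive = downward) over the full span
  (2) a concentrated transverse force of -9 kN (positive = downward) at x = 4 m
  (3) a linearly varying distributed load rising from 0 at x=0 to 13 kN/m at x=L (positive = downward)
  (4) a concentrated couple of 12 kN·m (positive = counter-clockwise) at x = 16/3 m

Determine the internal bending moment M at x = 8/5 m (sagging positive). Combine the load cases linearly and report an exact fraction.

Load 1 — uniform load w=-7 kN/m over full span:
  M_1 = wx(L-x)/2 = (-7)·(8/5)·(8-(8/5))/2 = -896/25 kN·m
Load 2 — point force P=-9 kN at a=4 m (b=L-a=4):
  M_2 = Pbx/L  [x≤a] = (-9)·4·(8/5)/8 = -36/5 kN·m
Load 3 — triangular load w₀=13 kN/m (0→w₀ over full span):
  M_3 = w₀Lx/6 - w₀x³/(6L) = 13·8·(8/5)/6 - 13·(8/5)³/(6·8) = 3328/125 kN·m
Load 4 — applied couple M₀=12 kN·m at a=16/3 m (b=L-a=8/3):
  M_4 = M₀x/L  [x≤a] = 12·(8/5)/8 = 12/5 kN·m
Superposition: M = Σ M_i = -1752/125 kN·m ≈ -14.016000 kN·m

M(8/5) = -1752/125 kN·m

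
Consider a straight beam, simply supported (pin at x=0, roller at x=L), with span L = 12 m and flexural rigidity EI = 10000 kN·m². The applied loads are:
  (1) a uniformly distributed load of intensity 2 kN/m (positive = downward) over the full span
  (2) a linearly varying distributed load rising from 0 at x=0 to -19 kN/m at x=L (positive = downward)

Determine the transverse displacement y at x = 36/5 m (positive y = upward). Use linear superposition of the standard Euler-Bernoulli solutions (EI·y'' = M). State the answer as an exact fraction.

Load 1 — uniform load w=2 kN/m over full span:
  y_1 = -wx(L³-2Lx²+x³)/(24EI) = -2·(36/5)·(12³-2·12·(36/5)²+(36/5)³)/(24·10000) = -20088/390625 m
Load 2 — triangular load w₀=-19 kN/m (0→w₀ over full span):
  y_2 = -w₀x(7L⁴-10L²x²+3x⁴)/(360LEI) = -(-19)·(36/5)·(7·12⁴-10·12²·(36/5)²+3·(36/5)⁴)/(360·12·10000) = 2429568/9765625 m
Superposition: y = Σ y_i = 1927368/9765625 m ≈ 0.197362 m

y(36/5) = 1927368/9765625 m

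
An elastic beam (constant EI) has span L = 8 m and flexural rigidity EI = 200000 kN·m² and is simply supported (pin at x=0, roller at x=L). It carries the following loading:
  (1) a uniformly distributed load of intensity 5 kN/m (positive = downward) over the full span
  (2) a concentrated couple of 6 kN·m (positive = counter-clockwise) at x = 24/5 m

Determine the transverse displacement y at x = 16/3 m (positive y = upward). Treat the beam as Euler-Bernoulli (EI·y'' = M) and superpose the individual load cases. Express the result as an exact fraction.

y(16/3) = -22387/18984375 m

Load 1 — uniform load w=5 kN/m over full span:
  y_1 = -wx(L³-2Lx²+x³)/(24EI) = -5·(16/3)·(8³-2·8·(16/3)²+(16/3)³)/(24·200000) = -176/151875 m
Load 2 — applied couple M₀=6 kN·m at a=24/5 m (b=L-a=16/5):
  y_2 = (M₀x³/(6L)-M₀(x-a)²/2+C₁x)/EI  [x>a] with C₁=M₀(3b²-L²)/(6L)=-104/25 = (6·(16/3)³/(6·8)-6·((16/3)-(24/5))²/2+(-104/25)·(16/3))/200000 = -43/2109375 m
Superposition: y = Σ y_i = -22387/18984375 m ≈ -0.001179 m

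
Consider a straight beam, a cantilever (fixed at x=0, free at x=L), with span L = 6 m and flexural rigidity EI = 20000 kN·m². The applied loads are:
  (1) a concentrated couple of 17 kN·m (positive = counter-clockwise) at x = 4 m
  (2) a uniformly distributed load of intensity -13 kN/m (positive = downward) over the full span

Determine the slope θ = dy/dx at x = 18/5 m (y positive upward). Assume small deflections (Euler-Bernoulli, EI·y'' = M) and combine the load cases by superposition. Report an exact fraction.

Load 1 — applied couple M₀=17 kN·m at a=4 m (b=L-a=2):
  θ_1 = M₀x/EI  [x≤a] = 17·(18/5)/20000 = 153/50000 rad
Load 2 — uniform load w=-13 kN/m over full span:
  θ_2 = -wx(x²-3Lx+3L²)/(6EI) = -(-13)·(18/5)·((18/5)²-3·6·(18/5)+3·6²)/(6·20000) = 13689/625000 rad
Superposition: θ = Σ θ_i = 31203/1250000 rad ≈ 0.024962 rad

θ(18/5) = 31203/1250000 rad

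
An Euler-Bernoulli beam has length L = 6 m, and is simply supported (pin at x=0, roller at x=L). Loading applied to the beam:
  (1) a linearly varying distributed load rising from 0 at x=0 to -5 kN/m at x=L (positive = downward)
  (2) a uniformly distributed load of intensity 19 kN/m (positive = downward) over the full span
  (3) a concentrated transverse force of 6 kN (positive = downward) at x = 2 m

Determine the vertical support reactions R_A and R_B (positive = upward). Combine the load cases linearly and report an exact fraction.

R_A = 56 kN, R_B = 49 kN

Load 1 — triangular load w₀=-5 kN/m (0→w₀ over full span):
  R_A = w₀L/6 = (-5)·6/6 = -5 kN
  R_B = w₀L/3 = (-5)·6/3 = -10 kN
Load 2 — uniform load w=19 kN/m over full span:
  R_A = wL/2 = 19·6/2 = 57 kN
  R_B = wL/2 = 19·6/2 = 57 kN
Load 3 — point force P=6 kN at a=2 m (b=L-a=4):
  R_A = Pb/L = 6·4/6 = 4 kN
  R_B = Pa/L = 6·2/6 = 2 kN
Superposition: R_A = 56 kN, R_B = 49 kN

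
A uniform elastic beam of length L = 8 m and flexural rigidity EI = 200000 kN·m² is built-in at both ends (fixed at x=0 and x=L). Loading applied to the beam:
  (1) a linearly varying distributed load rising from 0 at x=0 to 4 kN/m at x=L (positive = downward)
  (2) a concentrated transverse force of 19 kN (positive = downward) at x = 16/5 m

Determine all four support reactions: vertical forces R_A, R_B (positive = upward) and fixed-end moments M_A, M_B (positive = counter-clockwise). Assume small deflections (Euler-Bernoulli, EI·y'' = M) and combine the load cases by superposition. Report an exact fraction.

Load 1 — triangular load w₀=4 kN/m (0→w₀ over full span):
  R_A = 3w₀L/20 = 3·4·8/20 = 24/5 kN
  M_A = w₀L²/30 = 4·8²/30 = 128/15 kN·m
  R_B = 7w₀L/20 = 7·4·8/20 = 56/5 kN
  M_B = -w₀L²/20 = -4·8²/20 = -64/5 kN·m
Load 2 — point force P=19 kN at a=16/5 m (b=L-a=24/5):
  R_A = Pb²(3a+b)/L³ = 19·(24/5)²·(3·(16/5)+(24/5))/8³ = 1539/125 kN
  M_A = Pab²/L² = 19·(16/5)·(24/5)²/8² = 2736/125 kN·m
  R_B = Pa²(a+3b)/L³ = 19·(16/5)²·((16/5)+3·(24/5))/8³ = 836/125 kN
  M_B = -Pa²b/L² = -19·(16/5)²·(24/5)/8² = -1824/125 kN·m
Superposition: R_A = 2139/125 kN, M_A = 11408/375 kN·m, R_B = 2236/125 kN, M_B = -3424/125 kN·m

R_A = 2139/125 kN, M_A = 11408/375 kN·m, R_B = 2236/125 kN, M_B = -3424/125 kN·m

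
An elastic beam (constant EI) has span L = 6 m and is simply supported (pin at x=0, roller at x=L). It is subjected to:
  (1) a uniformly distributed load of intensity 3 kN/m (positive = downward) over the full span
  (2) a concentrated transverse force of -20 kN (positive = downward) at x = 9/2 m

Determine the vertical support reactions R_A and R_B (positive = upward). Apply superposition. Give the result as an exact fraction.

R_A = 4 kN, R_B = -6 kN

Load 1 — uniform load w=3 kN/m over full span:
  R_A = wL/2 = 3·6/2 = 9 kN
  R_B = wL/2 = 3·6/2 = 9 kN
Load 2 — point force P=-20 kN at a=9/2 m (b=L-a=3/2):
  R_A = Pb/L = (-20)·(3/2)/6 = -5 kN
  R_B = Pa/L = (-20)·(9/2)/6 = -15 kN
Superposition: R_A = 4 kN, R_B = -6 kN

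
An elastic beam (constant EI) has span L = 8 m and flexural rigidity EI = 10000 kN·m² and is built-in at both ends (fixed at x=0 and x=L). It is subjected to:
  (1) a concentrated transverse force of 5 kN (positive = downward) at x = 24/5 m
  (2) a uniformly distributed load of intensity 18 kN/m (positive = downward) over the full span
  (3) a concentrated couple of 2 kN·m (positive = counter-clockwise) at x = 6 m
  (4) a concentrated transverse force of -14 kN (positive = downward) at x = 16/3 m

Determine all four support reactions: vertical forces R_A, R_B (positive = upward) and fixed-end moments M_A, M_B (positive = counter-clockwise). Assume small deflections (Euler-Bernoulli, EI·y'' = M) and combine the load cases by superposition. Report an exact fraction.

R_A = 1520891/21600 kN, M_A = 497711/5400 kN·m, R_B = 1395109/21600 kN, M_B = -461929/5400 kN·m

Load 1 — point force P=5 kN at a=24/5 m (b=L-a=16/5):
  R_A = Pb²(3a+b)/L³ = 5·(16/5)²·(3·(24/5)+(16/5))/8³ = 44/25 kN
  M_A = Pab²/L² = 5·(24/5)·(16/5)²/8² = 96/25 kN·m
  R_B = Pa²(a+3b)/L³ = 5·(24/5)²·((24/5)+3·(16/5))/8³ = 81/25 kN
  M_B = -Pa²b/L² = -5·(24/5)²·(16/5)/8² = -144/25 kN·m
Load 2 — uniform load w=18 kN/m over full span:
  R_A = wL/2 = 18·8/2 = 72 kN
  M_A = wL²/12 = 18·8²/12 = 96 kN·m
  R_B = wL/2 = 18·8/2 = 72 kN
  M_B = -wL²/12 = -18·8²/12 = -96 kN·m
Load 3 — applied couple M₀=2 kN·m at a=6 m (b=L-a=2):
  R_A = 6M₀ab/L³ = 6·2·6·2/8³ = 9/32 kN
  M_A = M₀b(2a-b)/L² = 2·2·(2·6-2)/8² = 5/8 kN·m
  R_B = -6M₀ab/L³ = -6·2·6·2/8³ = -9/32 kN
  M_B = M₀a(2b-a)/L² = 2·6·(2·2-6)/8² = -3/8 kN·m
Load 4 — point force P=-14 kN at a=16/3 m (b=L-a=8/3):
  R_A = Pb²(3a+b)/L³ = (-14)·(8/3)²·(3·(16/3)+(8/3))/8³ = -98/27 kN
  M_A = Pab²/L² = (-14)·(16/3)·(8/3)²/8² = -224/27 kN·m
  R_B = Pa²(a+3b)/L³ = (-14)·(16/3)²·((16/3)+3·(8/3))/8³ = -280/27 kN
  M_B = -Pa²b/L² = -(-14)·(16/3)²·(8/3)/8² = 448/27 kN·m
Superposition: R_A = 1520891/21600 kN, M_A = 497711/5400 kN·m, R_B = 1395109/21600 kN, M_B = -461929/5400 kN·m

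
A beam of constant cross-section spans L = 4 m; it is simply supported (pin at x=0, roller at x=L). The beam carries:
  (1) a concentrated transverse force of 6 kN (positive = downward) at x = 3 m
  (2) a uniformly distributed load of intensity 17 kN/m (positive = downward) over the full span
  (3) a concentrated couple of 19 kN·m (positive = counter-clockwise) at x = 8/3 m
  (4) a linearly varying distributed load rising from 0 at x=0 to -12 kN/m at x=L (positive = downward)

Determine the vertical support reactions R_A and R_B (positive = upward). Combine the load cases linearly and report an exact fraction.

R_A = 129/4 kN, R_B = 71/4 kN

Load 1 — point force P=6 kN at a=3 m (b=L-a=1):
  R_A = Pb/L = 6·1/4 = 3/2 kN
  R_B = Pa/L = 6·3/4 = 9/2 kN
Load 2 — uniform load w=17 kN/m over full span:
  R_A = wL/2 = 17·4/2 = 34 kN
  R_B = wL/2 = 17·4/2 = 34 kN
Load 3 — applied couple M₀=19 kN·m at a=8/3 m (b=L-a=4/3):
  R_A = M₀/L = 19/4 kN
  R_B = -M₀/L = -19/4 kN
Load 4 — triangular load w₀=-12 kN/m (0→w₀ over full span):
  R_A = w₀L/6 = (-12)·4/6 = -8 kN
  R_B = w₀L/3 = (-12)·4/3 = -16 kN
Superposition: R_A = 129/4 kN, R_B = 71/4 kN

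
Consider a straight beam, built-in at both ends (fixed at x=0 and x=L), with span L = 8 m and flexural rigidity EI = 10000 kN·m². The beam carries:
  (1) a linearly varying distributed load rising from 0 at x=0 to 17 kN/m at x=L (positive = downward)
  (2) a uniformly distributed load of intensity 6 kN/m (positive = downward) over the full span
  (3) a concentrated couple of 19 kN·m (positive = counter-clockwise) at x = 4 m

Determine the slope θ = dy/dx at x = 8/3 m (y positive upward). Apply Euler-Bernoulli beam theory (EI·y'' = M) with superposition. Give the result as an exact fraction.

Load 1 — triangular load w₀=17 kN/m (0→w₀ over full span):
  θ_1 = -w₀(2x(L-x)(L-2x)(x+2L)+x²(L-x)²)/(120LEI) = -17·(2·(8/3)·(8-(8/3))·(8-2·(8/3))·((8/3)+2·8)+(8/3)²·(8-(8/3))²)/(120·8·10000) = -2176/759375 rad
Load 2 — uniform load w=6 kN/m over full span:
  θ_2 = -wx(L-x)(L-2x)/(12EI) = -6·(8/3)·(8-(8/3))·(8-2·(8/3))/(12·10000) = -32/16875 rad
Load 3 — applied couple M₀=19 kN·m at a=4 m (b=L-a=4):
  θ_3 = (R_Ax²/2 - M_Ax)/EI  [x≤a] with R_A=57/16, M_A=19/4 = ((57/16)·(8/3)²/2 - (19/4)·(8/3))/10000 = 0 rad
Superposition: θ = Σ θ_i = -3616/759375 rad ≈ -0.004762 rad

θ(8/3) = -3616/759375 rad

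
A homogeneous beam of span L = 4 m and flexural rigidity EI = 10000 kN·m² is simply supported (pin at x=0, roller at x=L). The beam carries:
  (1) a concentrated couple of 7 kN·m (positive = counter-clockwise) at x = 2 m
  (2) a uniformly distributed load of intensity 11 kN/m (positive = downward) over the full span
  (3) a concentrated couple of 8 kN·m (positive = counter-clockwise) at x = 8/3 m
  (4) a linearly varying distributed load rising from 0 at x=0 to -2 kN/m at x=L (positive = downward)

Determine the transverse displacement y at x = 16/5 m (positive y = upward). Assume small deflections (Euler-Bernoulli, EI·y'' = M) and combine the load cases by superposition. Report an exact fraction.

y(16/5) = -1441771/703125000 m

Load 1 — applied couple M₀=7 kN·m at a=2 m (b=L-a=2):
  y_1 = (M₀x³/(6L)-M₀(x-a)²/2+C₁x)/EI  [x>a] with C₁=M₀(3b²-L²)/(6L)=-7/6 = (7·(16/5)³/(6·4)-7·((16/5)-2)²/2+(-7/6)·(16/5))/10000 = 49/625000 m
Load 2 — uniform load w=11 kN/m over full span:
  y_2 = -wx(L³-2Lx²+x³)/(24EI) = -11·(16/5)·(4³-2·4·(16/5)²+(16/5)³)/(24·10000) = -2552/1171875 m
Load 3 — applied couple M₀=8 kN·m at a=8/3 m (b=L-a=4/3):
  y_3 = (M₀x³/(6L)-M₀(x-a)²/2+C₁x)/EI  [x>a] with C₁=M₀(3b²-L²)/(6L)=-32/9 = (8·(16/5)³/(6·4)-8·((16/5)-(8/3))²/2+(-32/9)·(16/5))/10000 = -112/703125 m
Load 4 — triangular load w₀=-2 kN/m (0→w₀ over full span):
  y_4 = -w₀x(7L⁴-10L²x²+3x⁴)/(360LEI) = -(-2)·(16/5)·(7·4⁴-10·4²·(16/5)²+3·(16/5)⁴)/(360·4·10000) = 2032/9765625 m
Superposition: y = Σ y_i = -1441771/703125000 m ≈ -0.002051 m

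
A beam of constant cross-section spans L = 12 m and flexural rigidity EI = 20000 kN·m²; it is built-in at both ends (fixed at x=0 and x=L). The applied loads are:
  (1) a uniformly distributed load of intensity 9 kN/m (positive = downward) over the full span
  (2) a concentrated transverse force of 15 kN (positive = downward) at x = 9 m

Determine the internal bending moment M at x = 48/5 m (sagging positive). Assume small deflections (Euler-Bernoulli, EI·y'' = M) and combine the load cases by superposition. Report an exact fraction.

Load 1 — uniform load w=9 kN/m over full span:
  M_1 = wLx/2 - wL²/12 - wx²/2 = 9·12·(48/5)/2 - 9·12²/12 - 9·(48/5)²/2 = -108/25 kN·m
Load 2 — point force P=15 kN at a=9 m (b=L-a=3):
  M_2 = Pa²(a+3b)(L-x)/L³ - Pa²b/L²  [x>a] = 15·9²·(9+3·3)·(12-(48/5))/12³ - 15·9²·3/12² = 81/16 kN·m
Superposition: M = Σ M_i = 297/400 kN·m ≈ 0.742500 kN·m

M(48/5) = 297/400 kN·m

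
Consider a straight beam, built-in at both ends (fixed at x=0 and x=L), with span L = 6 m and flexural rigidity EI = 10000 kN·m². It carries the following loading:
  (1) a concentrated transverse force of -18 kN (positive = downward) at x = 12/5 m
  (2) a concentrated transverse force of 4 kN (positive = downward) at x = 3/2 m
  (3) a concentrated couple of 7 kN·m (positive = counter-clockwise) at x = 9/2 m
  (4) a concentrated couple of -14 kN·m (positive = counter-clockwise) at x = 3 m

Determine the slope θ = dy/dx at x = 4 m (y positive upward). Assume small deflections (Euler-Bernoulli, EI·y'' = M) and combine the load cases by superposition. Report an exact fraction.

θ(4) = -2657/5000000 rad

Load 1 — point force P=-18 kN at a=12/5 m (b=L-a=18/5):
  θ_1 = Pa²(L-x)(2bL-(3b+a)(L-x))/(2L³EI)  [x>a] = (-18)·(12/5)²·(6-4)·(2·(18/5)·6-(3·(18/5)+(12/5))·(6-4))/(2·6³·10000) = -63/78125 rad
Load 2 — point force P=4 kN at a=3/2 m (b=L-a=9/2):
  θ_2 = Pa²(L-x)(2bL-(3b+a)(L-x))/(2L³EI)  [x>a] = 4·(3/2)²·(6-4)·(2·(9/2)·6-(3·(9/2)+(3/2))·(6-4))/(2·6³·10000) = 1/10000 rad
Load 3 — applied couple M₀=7 kN·m at a=9/2 m (b=L-a=3/2):
  θ_3 = (R_Ax²/2 - M_Ax)/EI  [x≤a] with R_A=21/16, M_A=35/16 = ((21/16)·4²/2 - (35/16)·4)/10000 = 7/40000 rad
Load 4 — applied couple M₀=-14 kN·m at a=3 m (b=L-a=3):
  θ_4 = (R_Ax²/2 - M_Ax - M₀(x-a))/EI  [x>a] with R_A=-7/2, M_A=-7/2 = ((-7/2)·4²/2 - (-7/2)·4 - (-14)·(4-3))/10000 = 0 rad
Superposition: θ = Σ θ_i = -2657/5000000 rad ≈ -0.000531 rad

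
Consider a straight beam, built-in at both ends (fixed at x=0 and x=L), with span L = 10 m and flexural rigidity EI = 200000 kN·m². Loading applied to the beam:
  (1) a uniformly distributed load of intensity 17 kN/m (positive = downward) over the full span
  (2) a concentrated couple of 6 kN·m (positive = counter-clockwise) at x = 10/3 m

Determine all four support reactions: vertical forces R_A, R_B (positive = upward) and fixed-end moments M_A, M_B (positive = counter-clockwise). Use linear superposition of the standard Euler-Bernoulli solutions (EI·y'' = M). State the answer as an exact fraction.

R_A = 429/5 kN, M_A = 425/3 kN·m, R_B = 421/5 kN, M_B = -419/3 kN·m

Load 1 — uniform load w=17 kN/m over full span:
  R_A = wL/2 = 17·10/2 = 85 kN
  M_A = wL²/12 = 17·10²/12 = 425/3 kN·m
  R_B = wL/2 = 17·10/2 = 85 kN
  M_B = -wL²/12 = -17·10²/12 = -425/3 kN·m
Load 2 — applied couple M₀=6 kN·m at a=10/3 m (b=L-a=20/3):
  R_A = 6M₀ab/L³ = 6·6·(10/3)·(20/3)/10³ = 4/5 kN
  M_A = M₀b(2a-b)/L² = 6·(20/3)·(2·(10/3)-(20/3))/10² = 0 kN·m
  R_B = -6M₀ab/L³ = -6·6·(10/3)·(20/3)/10³ = -4/5 kN
  M_B = M₀a(2b-a)/L² = 6·(10/3)·(2·(20/3)-(10/3))/10² = 2 kN·m
Superposition: R_A = 429/5 kN, M_A = 425/3 kN·m, R_B = 421/5 kN, M_B = -419/3 kN·m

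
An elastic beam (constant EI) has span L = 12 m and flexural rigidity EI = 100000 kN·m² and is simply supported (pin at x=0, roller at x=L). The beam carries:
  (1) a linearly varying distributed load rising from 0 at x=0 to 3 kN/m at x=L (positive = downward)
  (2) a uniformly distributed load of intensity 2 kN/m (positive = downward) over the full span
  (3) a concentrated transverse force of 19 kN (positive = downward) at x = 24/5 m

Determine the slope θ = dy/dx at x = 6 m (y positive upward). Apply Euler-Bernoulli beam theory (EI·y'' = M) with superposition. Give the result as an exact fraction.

θ(6) = 2529/25000000 rad

Load 1 — triangular load w₀=3 kN/m (0→w₀ over full span):
  θ_1 = -w₀(7L⁴-30L²x²+15x⁴)/(360LEI) = -3·(7·12⁴-30·12²·6²+15·6⁴)/(360·12·100000) = -63/1000000 rad
Load 2 — uniform load w=2 kN/m over full span:
  θ_2 = -w(L³-6Lx²+4x³)/(24EI) = -2·(12³-6·12·6²+4·6³)/(24·100000) = 0 rad
Load 3 — point force P=19 kN at a=24/5 m (b=L-a=36/5):
  θ_3 = -Pa(2L²-6Lx+3x²+a²)/(6LEI)  [x>a] = -19·(24/5)·(2·12²-6·12·6+3·6²+(24/5)²)/(6·12·100000) = 513/3125000 rad
Superposition: θ = Σ θ_i = 2529/25000000 rad ≈ 0.000101 rad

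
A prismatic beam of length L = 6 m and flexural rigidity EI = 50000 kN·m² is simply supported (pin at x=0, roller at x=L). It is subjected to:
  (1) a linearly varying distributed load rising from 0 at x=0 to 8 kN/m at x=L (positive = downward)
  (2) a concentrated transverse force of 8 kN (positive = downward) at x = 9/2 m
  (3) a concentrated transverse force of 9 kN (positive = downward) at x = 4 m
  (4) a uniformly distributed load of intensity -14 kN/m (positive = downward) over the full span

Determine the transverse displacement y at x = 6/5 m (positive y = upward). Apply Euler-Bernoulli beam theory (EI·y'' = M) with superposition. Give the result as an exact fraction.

Load 1 — triangular load w₀=8 kN/m (0→w₀ over full span):
  y_1 = -w₀x(7L⁴-10L²x²+3x⁴)/(360LEI) = -8·(6/5)·(7·6⁴-10·6²·(6/5)²+3·(6/5)⁴)/(360·6·50000) = -37152/48828125 m
Load 2 — point force P=8 kN at a=9/2 m (b=L-a=3/2):
  y_2 = -Pbx(L²-b²-x²)/(6LEI)  [x≤a] = -8·(3/2)·(6/5)·(6²-(3/2)²-(6/5)²)/(6·6·50000) = -3231/12500000 m
Load 3 — point force P=9 kN at a=4 m (b=L-a=2):
  y_3 = -Pbx(L²-b²-x²)/(6LEI)  [x≤a] = -9·2·(6/5)·(6²-2²-(6/5)²)/(6·6·50000) = -573/1562500 m
Load 4 — uniform load w=-14 kN/m over full span:
  y_4 = -wx(L³-2Lx²+x³)/(24EI) = -(-14)·(6/5)·(6³-2·6·(6/5)²+(6/5)³)/(24·50000) = 5481/1953125 m
Superposition: y = Σ y_i = 2219061/1562500000 m ≈ 0.001420 m

y(6/5) = 2219061/1562500000 m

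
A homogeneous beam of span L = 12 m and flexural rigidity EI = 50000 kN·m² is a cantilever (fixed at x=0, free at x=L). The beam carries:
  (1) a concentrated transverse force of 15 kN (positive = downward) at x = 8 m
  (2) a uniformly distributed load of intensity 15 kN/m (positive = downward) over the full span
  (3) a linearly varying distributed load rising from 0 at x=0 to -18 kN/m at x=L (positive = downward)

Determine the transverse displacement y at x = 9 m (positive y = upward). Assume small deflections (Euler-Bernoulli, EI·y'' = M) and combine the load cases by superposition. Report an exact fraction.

y(9) = -512201/4000000 m

Load 1 — point force P=15 kN at a=8 m (b=L-a=4):
  y_1 = -Pa²(3x-a)/(6EI)  [x>a] = -15·8²·(3·9-8)/(6·50000) = -38/625 m
Load 2 — uniform load w=15 kN/m over full span:
  y_2 = -wx²(x²-4Lx+6L²)/(24EI) = -15·9²·(9²-4·12·9+6·12²)/(24·50000) = -41553/80000 m
Load 3 — triangular load w₀=-18 kN/m (0→w₀ over full span):
  y_3 = (w₀Lx³/12-w₀L²x²/6-w₀x⁵/(120L))/EI = ((-18)·12·9³/12-(-18)·12²·9²/6-(-18)·9⁵/(120·12))/50000 = 1808649/4000000 m
Superposition: y = Σ y_i = -512201/4000000 m ≈ -0.128050 m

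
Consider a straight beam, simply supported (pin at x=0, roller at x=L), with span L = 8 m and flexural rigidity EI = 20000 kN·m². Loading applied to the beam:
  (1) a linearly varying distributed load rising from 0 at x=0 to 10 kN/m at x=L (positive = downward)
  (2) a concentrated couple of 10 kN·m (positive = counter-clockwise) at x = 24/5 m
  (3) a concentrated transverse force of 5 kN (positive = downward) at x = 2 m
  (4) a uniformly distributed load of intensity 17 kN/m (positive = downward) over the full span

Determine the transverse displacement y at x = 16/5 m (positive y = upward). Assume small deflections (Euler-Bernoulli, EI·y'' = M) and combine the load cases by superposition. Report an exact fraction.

Load 1 — triangular load w₀=10 kN/m (0→w₀ over full span):
  y_1 = -w₀x(7L⁴-10L²x²+3x⁴)/(360LEI) = -10·(16/5)·(7·8⁴-10·8²·(16/5)²+3·(16/5)⁴)/(360·8·20000) = -73024/5859375 m
Load 2 — applied couple M₀=10 kN·m at a=24/5 m (b=L-a=16/5):
  y_2 = (M₀x³/(6L)+C₁x)/EI  [x≤a] with C₁=M₀(3b²-L²)/(6L)=-104/15 = (10·(16/5)³/(6·8)+(-104/15)·(16/5))/20000 = -12/15625 m
Load 3 — point force P=5 kN at a=2 m (b=L-a=6):
  y_3 = -Pa(L-x)(2Lx-a²-x²)/(6LEI)  [x>a] = -5·2·(8-(16/5))·(2·8·(16/5)-2²-(16/5)²)/(6·8·20000) = -231/125000 m
Load 4 — uniform load w=17 kN/m over full span:
  y_4 = -wx(L³-2Lx²+x³)/(24EI) = -17·(16/5)·(8³-2·8·(16/5)²+(16/5)³)/(24·20000) = -16864/390625 m
Superposition: y = Σ y_i = -2730497/46875000 m ≈ -0.058251 m

y(16/5) = -2730497/46875000 m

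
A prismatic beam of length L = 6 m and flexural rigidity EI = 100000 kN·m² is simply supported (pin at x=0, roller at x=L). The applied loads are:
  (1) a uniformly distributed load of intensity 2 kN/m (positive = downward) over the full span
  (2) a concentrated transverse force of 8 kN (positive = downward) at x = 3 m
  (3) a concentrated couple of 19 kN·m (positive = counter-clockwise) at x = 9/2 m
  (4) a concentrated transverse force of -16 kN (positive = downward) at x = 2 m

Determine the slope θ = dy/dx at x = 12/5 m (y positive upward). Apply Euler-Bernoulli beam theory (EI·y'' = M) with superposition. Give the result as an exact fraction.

θ(12/5) = -216179/1800000000 rad

Load 1 — uniform load w=2 kN/m over full span:
  θ_1 = -w(L³-6Lx²+4x³)/(24EI) = -2·(6³-6·6·(12/5)²+4·(12/5)³)/(24·100000) = -333/6250000 rad
Load 2 — point force P=8 kN at a=3 m (b=L-a=3):
  θ_2 = -Pb(L²-b²-3x²)/(6LEI)  [x≤a] = -8·3·(6²-3²-3·(12/5)²)/(6·6·100000) = -81/1250000 rad
Load 3 — applied couple M₀=19 kN·m at a=9/2 m (b=L-a=3/2):
  θ_3 = (M₀x²/(2L)+C₁)/EI  [x≤a] with C₁=M₀(3b²-L²)/(6L)=-247/16 = (19·(12/5)²/(2·6)+(-247/16))/100000 = -2527/40000000 rad
Load 4 — point force P=-16 kN at a=2 m (b=L-a=4):
  θ_4 = -Pa(2L²-6Lx+3x²+a²)/(6LEI)  [x>a] = -(-16)·2·(2·6²-6·6·(12/5)+3·(12/5)²+2²)/(6·6·100000) = 43/703125 rad
Superposition: θ = Σ θ_i = -216179/1800000000 rad ≈ -0.000120 rad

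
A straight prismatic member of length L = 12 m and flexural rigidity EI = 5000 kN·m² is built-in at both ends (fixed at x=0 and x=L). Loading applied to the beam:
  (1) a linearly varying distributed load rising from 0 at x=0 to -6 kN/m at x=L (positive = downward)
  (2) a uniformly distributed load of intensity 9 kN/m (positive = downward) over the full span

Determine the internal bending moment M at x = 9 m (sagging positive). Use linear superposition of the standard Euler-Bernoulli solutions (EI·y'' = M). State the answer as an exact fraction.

M(9) = 117/20 kN·m

Load 1 — triangular load w₀=-6 kN/m (0→w₀ over full span):
  M_1 = 3w₀Lx/20 - w₀L²/30 - w₀x³/(6L) = 3·(-6)·12·9/20 - (-6)·12²/30 - (-6)·9³/(6·12) = -153/20 kN·m
Load 2 — uniform load w=9 kN/m over full span:
  M_2 = wLx/2 - wL²/12 - wx²/2 = 9·12·9/2 - 9·12²/12 - 9·9²/2 = 27/2 kN·m
Superposition: M = Σ M_i = 117/20 kN·m ≈ 5.850000 kN·m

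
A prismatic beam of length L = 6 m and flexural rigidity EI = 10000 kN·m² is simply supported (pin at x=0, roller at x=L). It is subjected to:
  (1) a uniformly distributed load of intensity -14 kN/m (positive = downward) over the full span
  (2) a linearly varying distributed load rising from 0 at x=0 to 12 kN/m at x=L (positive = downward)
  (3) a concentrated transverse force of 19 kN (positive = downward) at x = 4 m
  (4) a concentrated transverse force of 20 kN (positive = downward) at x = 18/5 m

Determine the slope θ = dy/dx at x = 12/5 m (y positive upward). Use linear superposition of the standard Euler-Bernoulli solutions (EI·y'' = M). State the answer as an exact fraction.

θ(12/5) = -39731/28125000 rad

Load 1 — uniform load w=-14 kN/m over full span:
  θ_1 = -w(L³-6Lx²+4x³)/(24EI) = -(-14)·(6³-6·6·(12/5)²+4·(12/5)³)/(24·10000) = 2331/625000 rad
Load 2 — triangular load w₀=12 kN/m (0→w₀ over full span):
  θ_2 = -w₀(7L⁴-30L²x²+15x⁴)/(360LEI) = -12·(7·6⁴-30·6²·(12/5)²+15·(12/5)⁴)/(360·6·10000) = -2907/1562500 rad
Load 3 — point force P=19 kN at a=4 m (b=L-a=2):
  θ_3 = -Pb(L²-b²-3x²)/(6LEI)  [x≤a] = -19·2·(6²-2²-3·(12/5)²)/(6·6·10000) = -437/281250 rad
Load 4 — point force P=20 kN at a=18/5 m (b=L-a=12/5):
  θ_4 = -Pb(L²-b²-3x²)/(6LEI)  [x≤a] = -20·(12/5)·(6²-(12/5)²-3·(12/5)²)/(6·6·10000) = -27/15625 rad
Superposition: θ = Σ θ_i = -39731/28125000 rad ≈ -0.001413 rad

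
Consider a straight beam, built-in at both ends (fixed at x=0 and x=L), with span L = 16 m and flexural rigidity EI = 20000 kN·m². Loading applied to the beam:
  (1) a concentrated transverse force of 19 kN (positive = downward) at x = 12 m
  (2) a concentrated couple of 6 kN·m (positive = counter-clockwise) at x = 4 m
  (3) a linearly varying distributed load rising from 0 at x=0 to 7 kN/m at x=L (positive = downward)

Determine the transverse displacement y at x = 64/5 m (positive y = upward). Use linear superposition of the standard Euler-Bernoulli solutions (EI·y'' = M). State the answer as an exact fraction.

y(64/5) = -1166191/58593750 m

Load 1 — point force P=19 kN at a=12 m (b=L-a=4):
  y_1 = -Pa²(L-x)²(3bL-(3b+a)(L-x))/(6L³EI)  [x>a] = -19·12²·(16-(64/5))²·(3·4·16-(3·4+12)·(16-(64/5)))/(6·16³·20000) = -513/78125 m
Load 2 — applied couple M₀=6 kN·m at a=4 m (b=L-a=12):
  y_2 = (R_Ax³/6 - M_Ax²/2 - M₀(x-a)²/2)/EI  [x>a] with R_A=27/64, M_A=-9/8 = ((27/64)·(64/5)³/6 - (-9/8)·(64/5)²/2 - 6·((64/5)-4)²/2)/20000 = 57/156250 m
Load 3 — triangular load w₀=7 kN/m (0→w₀ over full span):
  y_3 = -w₀x²(L-x)²(x+2L)/(120LEI) = -7·(64/5)²·(16-(64/5))²·((64/5)+2·16)/(120·16·20000) = -401408/29296875 m
Superposition: y = Σ y_i = -1166191/58593750 m ≈ -0.019903 m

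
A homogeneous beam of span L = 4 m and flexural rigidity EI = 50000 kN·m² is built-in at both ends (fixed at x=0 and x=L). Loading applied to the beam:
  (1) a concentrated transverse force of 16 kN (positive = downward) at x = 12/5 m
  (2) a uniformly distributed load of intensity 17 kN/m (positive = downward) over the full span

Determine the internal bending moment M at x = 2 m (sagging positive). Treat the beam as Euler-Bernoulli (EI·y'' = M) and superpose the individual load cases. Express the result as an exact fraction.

M(2) = 1234/75 kN·m

Load 1 — point force P=16 kN at a=12/5 m (b=L-a=8/5):
  M_1 = Pb²(3a+b)x/L³ - Pab²/L²  [x≤a] = 16·(8/5)²·(3·(12/5)+(8/5))·2/4³ - 16·(12/5)·(8/5)²/4² = 128/25 kN·m
Load 2 — uniform load w=17 kN/m over full span:
  M_2 = wLx/2 - wL²/12 - wx²/2 = 17·4·2/2 - 17·4²/12 - 17·2²/2 = 34/3 kN·m
Superposition: M = Σ M_i = 1234/75 kN·m ≈ 16.453333 kN·m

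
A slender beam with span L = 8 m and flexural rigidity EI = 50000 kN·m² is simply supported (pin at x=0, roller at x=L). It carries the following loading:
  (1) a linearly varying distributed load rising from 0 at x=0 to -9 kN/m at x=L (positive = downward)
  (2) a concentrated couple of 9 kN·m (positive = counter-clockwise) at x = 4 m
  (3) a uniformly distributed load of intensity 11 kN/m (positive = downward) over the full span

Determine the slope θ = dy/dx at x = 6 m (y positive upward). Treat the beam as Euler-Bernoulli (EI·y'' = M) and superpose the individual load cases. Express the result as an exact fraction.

Load 1 — triangular load w₀=-9 kN/m (0→w₀ over full span):
  θ_1 = -w₀(7L⁴-30L²x²+15x⁴)/(360LEI) = -(-9)·(7·8⁴-30·8²·6²+15·6⁴)/(360·8·50000) = -1313/1000000 rad
Load 2 — applied couple M₀=9 kN·m at a=4 m (b=L-a=4):
  θ_2 = (M₀x²/(2L)-M₀(x-a)+C₁)/EI  [x>a] with C₁=M₀(3b²-L²)/(6L)=-3 = (9·6²/(2·8)-9·(6-4)+(-3))/50000 = -3/200000 rad
Load 3 — uniform load w=11 kN/m over full span:
  θ_3 = -w(L³-6Lx²+4x³)/(24EI) = -11·(8³-6·8·6²+4·6³)/(24·50000) = 121/37500 rad
Superposition: θ = Σ θ_i = 89/46875 rad ≈ 0.001899 rad

θ(6) = 89/46875 rad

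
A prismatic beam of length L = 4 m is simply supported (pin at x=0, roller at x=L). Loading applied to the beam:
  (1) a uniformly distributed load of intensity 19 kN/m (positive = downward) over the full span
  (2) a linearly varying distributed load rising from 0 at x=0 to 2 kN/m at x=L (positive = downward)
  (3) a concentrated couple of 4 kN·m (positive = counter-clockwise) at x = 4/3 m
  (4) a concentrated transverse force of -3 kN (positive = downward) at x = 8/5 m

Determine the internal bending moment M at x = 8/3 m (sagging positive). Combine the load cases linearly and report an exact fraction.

Load 1 — uniform load w=19 kN/m over full span:
  M_1 = wx(L-x)/2 = 19·(8/3)·(4-(8/3))/2 = 304/9 kN·m
Load 2 — triangular load w₀=2 kN/m (0→w₀ over full span):
  M_2 = w₀Lx/6 - w₀x³/(6L) = 2·4·(8/3)/6 - 2·(8/3)³/(6·4) = 160/81 kN·m
Load 3 — applied couple M₀=4 kN·m at a=4/3 m (b=L-a=8/3):
  M_3 = M₀x/L - M₀  [x>a] = 4·(8/3)/4 - 4 = -4/3 kN·m
Load 4 — point force P=-3 kN at a=8/5 m (b=L-a=12/5):
  M_4 = Pa(L-x)/L  [x>a] = (-3)·(8/5)·(4-(8/3))/4 = -8/5 kN·m
Superposition: M = Σ M_i = 13292/405 kN·m ≈ 32.819753 kN·m

M(8/3) = 13292/405 kN·m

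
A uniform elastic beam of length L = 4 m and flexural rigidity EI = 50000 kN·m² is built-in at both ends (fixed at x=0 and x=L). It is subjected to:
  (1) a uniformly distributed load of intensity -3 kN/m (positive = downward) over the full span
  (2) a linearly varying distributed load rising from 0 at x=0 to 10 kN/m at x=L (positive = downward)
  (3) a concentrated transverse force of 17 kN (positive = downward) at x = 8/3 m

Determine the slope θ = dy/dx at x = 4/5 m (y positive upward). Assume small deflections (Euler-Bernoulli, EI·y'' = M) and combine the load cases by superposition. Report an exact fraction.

θ(4/5) = -293/4218750 rad

Load 1 — uniform load w=-3 kN/m over full span:
  θ_1 = -wx(L-x)(L-2x)/(12EI) = -(-3)·(4/5)·(4-(4/5))·(4-2·(4/5))/(12·50000) = 12/390625 rad
Load 2 — triangular load w₀=10 kN/m (0→w₀ over full span):
  θ_2 = -w₀(2x(L-x)(L-2x)(x+2L)+x²(L-x)²)/(120LEI) = -10·(2·(4/5)·(4-(4/5))·(4-2·(4/5))·((4/5)+2·4)+(4/5)²·(4-(4/5))²)/(120·4·50000) = -56/1171875 rad
Load 3 — point force P=17 kN at a=8/3 m (b=L-a=4/3):
  θ_3 = -Pb²x(2aL-(3a+b)x)/(2L³EI)  [x≤a] = -17·(4/3)²·(4/5)·(2·(8/3)·4-(3·(8/3)+(4/3))·(4/5))/(2·4³·50000) = -221/4218750 rad
Superposition: θ = Σ θ_i = -293/4218750 rad ≈ -0.000069 rad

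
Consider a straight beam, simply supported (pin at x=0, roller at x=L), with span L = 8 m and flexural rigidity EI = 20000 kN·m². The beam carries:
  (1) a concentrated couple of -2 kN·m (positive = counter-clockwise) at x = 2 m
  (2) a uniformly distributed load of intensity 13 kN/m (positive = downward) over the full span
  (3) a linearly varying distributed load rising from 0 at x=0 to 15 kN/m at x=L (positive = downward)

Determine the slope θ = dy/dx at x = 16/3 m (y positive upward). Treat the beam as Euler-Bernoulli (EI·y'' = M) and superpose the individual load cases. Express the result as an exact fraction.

Load 1 — applied couple M₀=-2 kN·m at a=2 m (b=L-a=6):
  θ_1 = (M₀x²/(2L)-M₀(x-a)+C₁)/EI  [x>a] with C₁=M₀(3b²-L²)/(6L)=-11/6 = ((-2)·(16/3)²/(2·8)-(-2)·((16/3)-2)+(-11/6))/20000 = 23/360000 rad
Load 2 — uniform load w=13 kN/m over full span:
  θ_2 = -w(L³-6Lx²+4x³)/(24EI) = -13·(8³-6·8·(16/3)²+4·(16/3)³)/(24·20000) = 338/50625 rad
Load 3 — triangular load w₀=15 kN/m (0→w₀ over full span):
  θ_3 = -w₀(7L⁴-30L²x²+15x⁴)/(360LEI) = -15·(7·8⁴-30·8²·(16/3)²+15·(16/3)⁴)/(360·8·20000) = 182/50625 rad
Superposition: θ = Σ θ_i = 33487/3240000 rad ≈ 0.010335 rad

θ(16/3) = 33487/3240000 rad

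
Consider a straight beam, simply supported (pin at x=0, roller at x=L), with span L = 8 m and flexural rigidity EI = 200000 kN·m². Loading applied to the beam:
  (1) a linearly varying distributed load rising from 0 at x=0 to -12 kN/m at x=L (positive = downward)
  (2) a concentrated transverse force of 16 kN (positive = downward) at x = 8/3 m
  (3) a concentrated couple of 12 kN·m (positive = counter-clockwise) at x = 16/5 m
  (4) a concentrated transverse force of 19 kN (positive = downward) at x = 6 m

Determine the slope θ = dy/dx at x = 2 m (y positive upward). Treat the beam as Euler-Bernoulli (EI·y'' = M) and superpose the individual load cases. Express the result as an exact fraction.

Load 1 — triangular load w₀=-12 kN/m (0→w₀ over full span):
  θ_1 = -w₀(7L⁴-30L²x²+15x⁴)/(360LEI) = -(-12)·(7·8⁴-30·8²·2²+15·2⁴)/(360·8·200000) = 1327/3000000 rad
Load 2 — point force P=16 kN at a=8/3 m (b=L-a=16/3):
  θ_2 = -Pb(L²-b²-3x²)/(6LEI)  [x≤a] = -16·(16/3)·(8²-(16/3)²-3·2²)/(6·8·200000) = -53/253125 rad
Load 3 — applied couple M₀=12 kN·m at a=16/5 m (b=L-a=24/5):
  θ_3 = (M₀x²/(2L)+C₁)/EI  [x≤a] with C₁=M₀(3b²-L²)/(6L)=32/25 = (12·2²/(2·8)+(32/25))/200000 = 107/5000000 rad
Load 4 — point force P=19 kN at a=6 m (b=L-a=2):
  θ_4 = -Pb(L²-b²-3x²)/(6LEI)  [x≤a] = -19·2·(8²-2²-3·2²)/(6·8·200000) = -19/100000 rad
Superposition: θ = Σ θ_i = 13031/202500000 rad ≈ 0.000064 rad

θ(2) = 13031/202500000 rad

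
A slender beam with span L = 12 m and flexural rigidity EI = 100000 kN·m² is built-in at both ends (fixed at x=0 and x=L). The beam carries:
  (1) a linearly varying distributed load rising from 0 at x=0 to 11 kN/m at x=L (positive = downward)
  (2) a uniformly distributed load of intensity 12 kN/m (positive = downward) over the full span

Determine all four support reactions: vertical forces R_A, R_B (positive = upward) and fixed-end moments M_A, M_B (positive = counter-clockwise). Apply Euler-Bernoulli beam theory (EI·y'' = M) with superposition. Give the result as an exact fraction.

Load 1 — triangular load w₀=11 kN/m (0→w₀ over full span):
  R_A = 3w₀L/20 = 3·11·12/20 = 99/5 kN
  M_A = w₀L²/30 = 11·12²/30 = 264/5 kN·m
  R_B = 7w₀L/20 = 7·11·12/20 = 231/5 kN
  M_B = -w₀L²/20 = -11·12²/20 = -396/5 kN·m
Load 2 — uniform load w=12 kN/m over full span:
  R_A = wL/2 = 12·12/2 = 72 kN
  M_A = wL²/12 = 12·12²/12 = 144 kN·m
  R_B = wL/2 = 12·12/2 = 72 kN
  M_B = -wL²/12 = -12·12²/12 = -144 kN·m
Superposition: R_A = 459/5 kN, M_A = 984/5 kN·m, R_B = 591/5 kN, M_B = -1116/5 kN·m

R_A = 459/5 kN, M_A = 984/5 kN·m, R_B = 591/5 kN, M_B = -1116/5 kN·m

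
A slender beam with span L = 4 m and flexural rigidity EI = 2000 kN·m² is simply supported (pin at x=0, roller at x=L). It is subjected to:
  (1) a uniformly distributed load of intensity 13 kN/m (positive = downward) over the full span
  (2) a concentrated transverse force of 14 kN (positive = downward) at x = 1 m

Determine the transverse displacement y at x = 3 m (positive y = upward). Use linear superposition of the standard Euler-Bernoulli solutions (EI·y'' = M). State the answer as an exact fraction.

Load 1 — uniform load w=13 kN/m over full span:
  y_1 = -wx(L³-2Lx²+x³)/(24EI) = -13·3·(4³-2·4·3²+3³)/(24·2000) = -247/16000 m
Load 2 — point force P=14 kN at a=1 m (b=L-a=3):
  y_2 = -Pa(L-x)(2Lx-a²-x²)/(6LEI)  [x>a] = -14·1·(4-3)·(2·4·3-1²-3²)/(6·4·2000) = -49/12000 m
Superposition: y = Σ y_i = -937/48000 m ≈ -0.019521 m

y(3) = -937/48000 m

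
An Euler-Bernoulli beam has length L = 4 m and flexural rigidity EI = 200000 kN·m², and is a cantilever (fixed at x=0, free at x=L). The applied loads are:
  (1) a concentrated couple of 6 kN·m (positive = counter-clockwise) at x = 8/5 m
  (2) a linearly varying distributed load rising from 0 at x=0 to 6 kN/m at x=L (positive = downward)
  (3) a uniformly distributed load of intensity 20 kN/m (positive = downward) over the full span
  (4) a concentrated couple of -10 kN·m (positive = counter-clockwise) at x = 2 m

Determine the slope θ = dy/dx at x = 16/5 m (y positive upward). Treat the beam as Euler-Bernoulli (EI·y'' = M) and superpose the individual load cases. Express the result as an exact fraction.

θ(16/5) = -126347/93750000 rad

Load 1 — applied couple M₀=6 kN·m at a=8/5 m (b=L-a=12/5):
  θ_1 = M₀a/EI  [x>a] = 6·(8/5)/200000 = 3/62500 rad
Load 2 — triangular load w₀=6 kN/m (0→w₀ over full span):
  θ_2 = (w₀Lx²/4-w₀L²x/3-w₀x⁴/(24L))/EI = (6·4·(16/5)²/4-6·4²·(16/5)/3-6·(16/5)⁴/(24·4))/200000 = -464/1953125 rad
Load 3 — uniform load w=20 kN/m over full span:
  θ_3 = -wx(x²-3Lx+3L²)/(6EI) = -20·(16/5)·((16/5)²-3·4·(16/5)+3·4²)/(6·200000) = -248/234375 rad
Load 4 — applied couple M₀=-10 kN·m at a=2 m (b=L-a=2):
  θ_4 = M₀a/EI  [x>a] = (-10)·2/200000 = -1/10000 rad
Superposition: θ = Σ θ_i = -126347/93750000 rad ≈ -0.001348 rad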